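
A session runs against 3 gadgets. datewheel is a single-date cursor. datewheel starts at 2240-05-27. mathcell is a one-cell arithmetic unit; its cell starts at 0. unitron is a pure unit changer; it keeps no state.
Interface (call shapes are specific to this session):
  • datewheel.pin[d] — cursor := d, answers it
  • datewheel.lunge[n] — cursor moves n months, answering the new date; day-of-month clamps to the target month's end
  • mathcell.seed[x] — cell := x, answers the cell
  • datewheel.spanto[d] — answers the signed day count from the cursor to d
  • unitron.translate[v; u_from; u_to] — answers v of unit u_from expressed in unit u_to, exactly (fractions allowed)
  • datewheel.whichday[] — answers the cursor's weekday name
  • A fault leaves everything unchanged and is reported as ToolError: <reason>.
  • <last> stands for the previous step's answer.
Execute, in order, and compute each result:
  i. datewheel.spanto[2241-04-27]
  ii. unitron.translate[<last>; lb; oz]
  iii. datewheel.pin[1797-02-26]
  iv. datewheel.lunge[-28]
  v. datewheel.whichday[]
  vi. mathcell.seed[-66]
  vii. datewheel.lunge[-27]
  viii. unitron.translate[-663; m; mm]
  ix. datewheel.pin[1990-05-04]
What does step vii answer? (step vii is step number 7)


! datewheel.spanto(d='2241-04-27') ~> 335
! unitron.translate(v='<last>', u_from='lb', u_to='oz') ~> 5360
! datewheel.pin(d='1797-02-26') ~> 1797-02-26
! datewheel.lunge(n='-28') ~> 1794-10-26
! datewheel.whichday() ~> Sunday
! mathcell.seed(x='-66') ~> -66
! datewheel.lunge(n='-27') ~> 1792-07-26
! unitron.translate(v='-663', u_from='m', u_to='mm') ~> -663000
! datewheel.pin(d='1990-05-04') ~> 1990-05-04

Answer: 1792-07-26


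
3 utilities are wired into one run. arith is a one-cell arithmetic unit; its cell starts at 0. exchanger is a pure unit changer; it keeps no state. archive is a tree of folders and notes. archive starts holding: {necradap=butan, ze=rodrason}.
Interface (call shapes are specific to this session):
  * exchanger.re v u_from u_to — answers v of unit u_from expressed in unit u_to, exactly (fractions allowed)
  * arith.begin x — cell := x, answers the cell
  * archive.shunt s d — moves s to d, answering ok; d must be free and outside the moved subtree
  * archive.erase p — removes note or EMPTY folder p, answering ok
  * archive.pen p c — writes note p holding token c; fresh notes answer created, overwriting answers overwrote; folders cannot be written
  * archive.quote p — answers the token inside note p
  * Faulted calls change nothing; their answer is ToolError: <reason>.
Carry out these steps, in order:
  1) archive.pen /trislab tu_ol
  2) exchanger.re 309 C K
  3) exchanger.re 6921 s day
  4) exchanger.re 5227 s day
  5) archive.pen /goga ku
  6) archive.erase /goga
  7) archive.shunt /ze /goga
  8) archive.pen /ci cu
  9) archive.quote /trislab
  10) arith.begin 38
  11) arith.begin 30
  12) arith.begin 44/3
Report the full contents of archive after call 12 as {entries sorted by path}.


CALL archive.pen[p: /trislab; c: tu_ol]
RET  created
CALL exchanger.re[v: 309; u_from: C; u_to: K]
RET  11643/20
CALL exchanger.re[v: 6921; u_from: s; u_to: day]
RET  769/9600
CALL exchanger.re[v: 5227; u_from: s; u_to: day]
RET  5227/86400
CALL archive.pen[p: /goga; c: ku]
RET  created
CALL archive.erase[p: /goga]
RET  ok
CALL archive.shunt[s: /ze; d: /goga]
RET  ok
CALL archive.pen[p: /ci; c: cu]
RET  created
CALL archive.quote[p: /trislab]
RET  tu_ol
CALL arith.begin[x: 38]
RET  38
CALL arith.begin[x: 30]
RET  30
CALL arith.begin[x: 44/3]
RET  44/3

Answer: {ci=cu, goga=rodrason, necradap=butan, trislab=tu_ol}


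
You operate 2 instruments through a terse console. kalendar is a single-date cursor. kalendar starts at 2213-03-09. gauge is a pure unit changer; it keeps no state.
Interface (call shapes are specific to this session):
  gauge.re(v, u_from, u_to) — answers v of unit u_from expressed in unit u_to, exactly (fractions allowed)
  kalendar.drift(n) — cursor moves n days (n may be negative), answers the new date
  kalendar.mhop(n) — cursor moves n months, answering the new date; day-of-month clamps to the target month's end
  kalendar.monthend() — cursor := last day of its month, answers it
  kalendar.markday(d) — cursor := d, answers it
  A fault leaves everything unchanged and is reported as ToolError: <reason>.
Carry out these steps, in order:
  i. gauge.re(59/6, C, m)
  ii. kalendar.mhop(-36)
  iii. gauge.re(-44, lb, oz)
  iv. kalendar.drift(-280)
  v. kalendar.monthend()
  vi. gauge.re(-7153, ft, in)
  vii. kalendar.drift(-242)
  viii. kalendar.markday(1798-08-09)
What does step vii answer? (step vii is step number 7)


I invoke gauge.re using v→59/6, u_from→C, u_to→m, giving ToolError: incompatible units.
Using kalendar.mhop using n→-36: 2210-03-09.
Calling gauge.re using v→-44, u_from→lb, u_to→oz, — result: -704.
Using kalendar.drift using n→-280, yielding 2209-06-02.
Then kalendar.monthend(), which returns 2209-06-30.
Next I call gauge.re using v→-7153, u_from→ft, u_to→in, and observe -85836.
I run kalendar.drift using n→-242, and see 2208-10-31.
I try kalendar.markday using d→1798-08-09, → 1798-08-09.

Answer: 2208-10-31


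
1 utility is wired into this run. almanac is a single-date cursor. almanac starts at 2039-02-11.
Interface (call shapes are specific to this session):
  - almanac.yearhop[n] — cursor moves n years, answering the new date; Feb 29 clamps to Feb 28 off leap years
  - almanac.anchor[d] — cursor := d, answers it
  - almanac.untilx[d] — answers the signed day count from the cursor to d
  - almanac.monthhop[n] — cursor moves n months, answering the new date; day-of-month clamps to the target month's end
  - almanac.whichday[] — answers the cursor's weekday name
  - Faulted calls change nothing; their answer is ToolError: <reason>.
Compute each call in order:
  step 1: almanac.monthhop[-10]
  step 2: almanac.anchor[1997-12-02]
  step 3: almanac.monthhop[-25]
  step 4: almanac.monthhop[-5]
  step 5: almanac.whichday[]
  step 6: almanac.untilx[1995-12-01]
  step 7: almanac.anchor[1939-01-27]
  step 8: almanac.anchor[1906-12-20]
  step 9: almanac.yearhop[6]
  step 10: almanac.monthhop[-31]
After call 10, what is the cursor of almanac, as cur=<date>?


==> almanac.monthhop(-10)
<== 2038-04-11
==> almanac.anchor(1997-12-02)
<== 1997-12-02
==> almanac.monthhop(-25)
<== 1995-11-02
==> almanac.monthhop(-5)
<== 1995-06-02
==> almanac.whichday()
<== Friday
==> almanac.untilx(1995-12-01)
<== 182
==> almanac.anchor(1939-01-27)
<== 1939-01-27
==> almanac.anchor(1906-12-20)
<== 1906-12-20
==> almanac.yearhop(6)
<== 1912-12-20
==> almanac.monthhop(-31)
<== 1910-05-20

Answer: cur=1910-05-20


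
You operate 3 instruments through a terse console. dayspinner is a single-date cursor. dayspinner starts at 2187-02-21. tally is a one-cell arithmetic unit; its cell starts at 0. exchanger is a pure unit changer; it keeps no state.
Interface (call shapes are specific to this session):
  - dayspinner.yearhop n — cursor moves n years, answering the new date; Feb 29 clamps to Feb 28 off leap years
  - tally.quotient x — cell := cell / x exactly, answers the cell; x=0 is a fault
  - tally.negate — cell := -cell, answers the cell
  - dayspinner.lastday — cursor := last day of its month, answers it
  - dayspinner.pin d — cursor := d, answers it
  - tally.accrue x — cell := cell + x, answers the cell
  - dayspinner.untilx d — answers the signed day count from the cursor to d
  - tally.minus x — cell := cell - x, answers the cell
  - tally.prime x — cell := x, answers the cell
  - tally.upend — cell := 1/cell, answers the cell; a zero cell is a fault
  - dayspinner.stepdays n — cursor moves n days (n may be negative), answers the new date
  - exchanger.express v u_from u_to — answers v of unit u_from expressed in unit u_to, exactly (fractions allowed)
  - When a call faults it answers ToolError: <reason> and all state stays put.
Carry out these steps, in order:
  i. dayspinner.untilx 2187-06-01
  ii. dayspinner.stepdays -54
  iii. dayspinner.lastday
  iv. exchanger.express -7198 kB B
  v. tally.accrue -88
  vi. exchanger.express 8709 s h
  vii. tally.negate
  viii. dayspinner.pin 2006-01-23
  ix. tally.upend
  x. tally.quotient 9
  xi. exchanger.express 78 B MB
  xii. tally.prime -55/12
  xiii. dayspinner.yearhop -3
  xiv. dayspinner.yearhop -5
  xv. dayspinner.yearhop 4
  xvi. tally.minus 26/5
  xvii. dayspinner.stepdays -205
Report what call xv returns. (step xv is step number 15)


Answer: 2002-01-23

Derivation:
I use untilx(d: 2187-06-01), → 100.
I call stepdays(n: -54), which returns 2186-12-29.
I call lastday, and see 2186-12-31.
I call express(v: -7198, u_from: kB, u_to: B), yielding -7198000.
Invoking accrue(x: -88), → -88.
Calling express(v: 8709, u_from: s, u_to: h), and see 2903/1200.
Calling negate(), yielding 88.
Now I run pin(d: 2006-01-23), and observe 2006-01-23.
Invoking upend(), and see 1/88.
Invoking quotient(x: 9), giving 1/792.
Now I run express(v: 78, u_from: B, u_to: MB), which returns 39/500000.
Calling prime(x: -55/12), and observe -55/12.
Invoking yearhop(n: -3), yielding 2003-01-23.
Now I run yearhop(n: -5), yielding 1998-01-23.
I try yearhop(n: 4), — result: 2002-01-23.
Next I call minus(x: 26/5), giving -587/60.
I call stepdays(n: -205), — result: 2001-07-02.


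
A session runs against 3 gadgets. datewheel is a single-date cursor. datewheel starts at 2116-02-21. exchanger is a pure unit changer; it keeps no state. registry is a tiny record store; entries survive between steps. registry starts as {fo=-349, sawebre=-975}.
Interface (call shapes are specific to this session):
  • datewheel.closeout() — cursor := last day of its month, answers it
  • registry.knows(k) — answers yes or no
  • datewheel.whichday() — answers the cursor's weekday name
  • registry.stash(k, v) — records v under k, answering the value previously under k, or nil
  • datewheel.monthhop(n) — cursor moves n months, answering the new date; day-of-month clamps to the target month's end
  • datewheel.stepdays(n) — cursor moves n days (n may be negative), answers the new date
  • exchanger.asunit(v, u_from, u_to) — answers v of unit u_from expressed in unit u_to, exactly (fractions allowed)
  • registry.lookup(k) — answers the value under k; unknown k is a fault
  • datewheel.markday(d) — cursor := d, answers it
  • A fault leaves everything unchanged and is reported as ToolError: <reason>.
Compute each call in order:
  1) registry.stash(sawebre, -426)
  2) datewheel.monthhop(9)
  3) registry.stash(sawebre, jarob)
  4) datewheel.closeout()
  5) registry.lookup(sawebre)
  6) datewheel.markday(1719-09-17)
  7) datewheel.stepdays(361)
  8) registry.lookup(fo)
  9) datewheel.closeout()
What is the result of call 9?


// registry.stash(sawebre, -426) -> -975
// datewheel.monthhop(9) -> 2116-11-21
// registry.stash(sawebre, jarob) -> -426
// datewheel.closeout() -> 2116-11-30
// registry.lookup(sawebre) -> jarob
// datewheel.markday(1719-09-17) -> 1719-09-17
// datewheel.stepdays(361) -> 1720-09-12
// registry.lookup(fo) -> -349
// datewheel.closeout() -> 1720-09-30

Answer: 1720-09-30


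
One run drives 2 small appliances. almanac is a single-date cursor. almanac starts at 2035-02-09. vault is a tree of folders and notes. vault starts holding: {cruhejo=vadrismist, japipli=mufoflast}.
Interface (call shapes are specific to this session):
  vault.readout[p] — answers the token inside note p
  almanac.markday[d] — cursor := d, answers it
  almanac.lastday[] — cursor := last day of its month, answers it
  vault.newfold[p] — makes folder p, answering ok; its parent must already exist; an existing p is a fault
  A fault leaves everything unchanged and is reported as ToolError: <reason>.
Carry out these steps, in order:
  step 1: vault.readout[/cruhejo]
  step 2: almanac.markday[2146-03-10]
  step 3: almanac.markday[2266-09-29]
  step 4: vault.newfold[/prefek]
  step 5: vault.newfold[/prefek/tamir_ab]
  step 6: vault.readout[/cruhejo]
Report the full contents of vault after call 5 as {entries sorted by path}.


-- 1. vault.readout(p: /cruhejo) ~> vadrismist
-- 2. almanac.markday(d: 2146-03-10) ~> 2146-03-10
-- 3. almanac.markday(d: 2266-09-29) ~> 2266-09-29
-- 4. vault.newfold(p: /prefek) ~> ok
-- 5. vault.newfold(p: /prefek/tamir_ab) ~> ok
-- 6. vault.readout(p: /cruhejo) ~> vadrismist

Answer: {cruhejo=vadrismist, japipli=mufoflast, prefek/, prefek/tamir_ab/}


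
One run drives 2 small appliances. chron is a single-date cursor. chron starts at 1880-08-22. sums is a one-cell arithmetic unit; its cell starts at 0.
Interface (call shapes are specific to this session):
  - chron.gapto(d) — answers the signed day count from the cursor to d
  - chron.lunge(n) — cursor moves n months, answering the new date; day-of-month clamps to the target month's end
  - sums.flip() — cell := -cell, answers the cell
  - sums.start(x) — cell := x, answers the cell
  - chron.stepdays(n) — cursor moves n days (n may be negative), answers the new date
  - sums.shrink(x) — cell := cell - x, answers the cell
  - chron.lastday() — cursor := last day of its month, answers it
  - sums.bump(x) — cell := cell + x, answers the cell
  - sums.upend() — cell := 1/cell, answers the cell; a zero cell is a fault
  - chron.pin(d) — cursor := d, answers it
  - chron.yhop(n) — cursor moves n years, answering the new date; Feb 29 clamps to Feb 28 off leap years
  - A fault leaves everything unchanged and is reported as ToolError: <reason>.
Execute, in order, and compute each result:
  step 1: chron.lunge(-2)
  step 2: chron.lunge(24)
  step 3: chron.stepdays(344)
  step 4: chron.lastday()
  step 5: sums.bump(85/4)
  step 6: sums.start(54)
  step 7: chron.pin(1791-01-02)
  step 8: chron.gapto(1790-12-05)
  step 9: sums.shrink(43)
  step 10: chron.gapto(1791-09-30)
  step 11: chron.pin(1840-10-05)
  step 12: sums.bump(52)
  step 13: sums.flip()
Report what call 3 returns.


Answer: 1883-06-01

Derivation:
Now I run chron.lunge on n: -2, which returns 1880-06-22.
Invoking chron.lunge on n: 24: 1882-06-22.
Now I run chron.stepdays on n: 344, and see 1883-06-01.
I call chron.lastday, — result: 1883-06-30.
Next I call sums.bump on x: 85/4, — result: 85/4.
Next I call sums.start on x: 54, and get 54.
Then chron.pin on d: 1791-01-02, and observe 1791-01-02.
Then chron.gapto on d: 1790-12-05: -28.
Calling sums.shrink on x: 43, giving 11.
I try chron.gapto on d: 1791-09-30, and observe 271.
Using chron.pin on d: 1840-10-05, which returns 1840-10-05.
Then sums.bump on x: 52, and get 63.
Invoking sums.flip(): -63.


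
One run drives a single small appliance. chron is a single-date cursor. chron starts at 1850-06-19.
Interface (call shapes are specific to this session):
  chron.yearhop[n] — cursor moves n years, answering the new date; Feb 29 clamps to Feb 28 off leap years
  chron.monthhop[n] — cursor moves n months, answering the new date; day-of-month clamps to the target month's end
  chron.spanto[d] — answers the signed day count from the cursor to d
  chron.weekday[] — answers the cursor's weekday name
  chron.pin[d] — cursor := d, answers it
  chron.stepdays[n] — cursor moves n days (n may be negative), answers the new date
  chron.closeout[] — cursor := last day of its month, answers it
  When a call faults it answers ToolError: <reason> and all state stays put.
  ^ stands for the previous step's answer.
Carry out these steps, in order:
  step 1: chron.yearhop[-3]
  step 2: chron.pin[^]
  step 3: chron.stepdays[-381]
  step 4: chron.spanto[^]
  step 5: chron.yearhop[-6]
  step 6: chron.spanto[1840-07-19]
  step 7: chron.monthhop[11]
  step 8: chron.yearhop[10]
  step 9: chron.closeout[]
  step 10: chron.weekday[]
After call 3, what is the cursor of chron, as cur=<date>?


Answer: cur=1846-06-03

Derivation:
I invoke yearhop(n='-3'), and see 1847-06-19.
Using pin(d='^'), and get 1847-06-19.
Next I call stepdays(n='-381'), which returns 1846-06-03.
I call spanto(d='^'), and get 0.
Using yearhop(n='-6'), and observe 1840-06-03.
I try spanto(d='1840-07-19'), yielding 46.
I use monthhop(n='11'), and see 1841-05-03.
Using yearhop(n='10'), yielding 1851-05-03.
I invoke closeout, yielding 1851-05-31.
Then weekday, → Saturday.


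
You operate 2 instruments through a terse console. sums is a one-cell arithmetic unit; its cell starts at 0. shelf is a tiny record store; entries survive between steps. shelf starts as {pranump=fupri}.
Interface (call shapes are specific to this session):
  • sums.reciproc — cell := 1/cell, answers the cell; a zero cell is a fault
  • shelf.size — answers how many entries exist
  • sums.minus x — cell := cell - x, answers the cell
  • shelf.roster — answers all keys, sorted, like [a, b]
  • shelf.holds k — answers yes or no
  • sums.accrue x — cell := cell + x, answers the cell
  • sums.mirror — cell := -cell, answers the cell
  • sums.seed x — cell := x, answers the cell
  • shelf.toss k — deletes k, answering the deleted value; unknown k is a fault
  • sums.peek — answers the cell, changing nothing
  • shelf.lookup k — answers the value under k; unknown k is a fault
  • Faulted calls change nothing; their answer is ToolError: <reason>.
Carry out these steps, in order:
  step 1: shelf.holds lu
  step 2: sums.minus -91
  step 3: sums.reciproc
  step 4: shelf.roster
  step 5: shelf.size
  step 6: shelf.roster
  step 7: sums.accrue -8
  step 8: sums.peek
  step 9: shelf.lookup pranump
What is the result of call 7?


CALL shelf.holds[k='lu']
RET  no
CALL sums.minus[x='-91']
RET  91
CALL sums.reciproc[]
RET  1/91
CALL shelf.roster[]
RET  [pranump]
CALL shelf.size[]
RET  1
CALL shelf.roster[]
RET  [pranump]
CALL sums.accrue[x='-8']
RET  -727/91
CALL sums.peek[]
RET  -727/91
CALL shelf.lookup[k='pranump']
RET  fupri

Answer: -727/91


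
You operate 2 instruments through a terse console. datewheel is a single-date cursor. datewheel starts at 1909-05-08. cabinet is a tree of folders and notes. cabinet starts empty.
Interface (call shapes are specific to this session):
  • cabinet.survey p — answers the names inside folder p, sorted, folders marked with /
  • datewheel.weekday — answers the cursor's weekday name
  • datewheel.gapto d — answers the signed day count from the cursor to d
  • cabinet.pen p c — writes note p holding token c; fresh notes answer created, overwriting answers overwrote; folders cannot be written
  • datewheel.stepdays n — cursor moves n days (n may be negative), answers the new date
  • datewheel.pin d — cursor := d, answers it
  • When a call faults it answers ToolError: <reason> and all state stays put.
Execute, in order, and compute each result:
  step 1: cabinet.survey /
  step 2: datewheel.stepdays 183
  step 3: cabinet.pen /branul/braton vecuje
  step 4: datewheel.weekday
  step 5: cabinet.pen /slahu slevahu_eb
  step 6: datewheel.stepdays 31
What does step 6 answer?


Answer: 1909-12-08

Derivation:
> cabinet.survey p→/
:: []
> datewheel.stepdays n→183
:: 1909-11-07
> cabinet.pen p→/branul/braton c→vecuje
:: ToolError: no parent
> datewheel.weekday
:: Sunday
> cabinet.pen p→/slahu c→slevahu_eb
:: created
> datewheel.stepdays n→31
:: 1909-12-08


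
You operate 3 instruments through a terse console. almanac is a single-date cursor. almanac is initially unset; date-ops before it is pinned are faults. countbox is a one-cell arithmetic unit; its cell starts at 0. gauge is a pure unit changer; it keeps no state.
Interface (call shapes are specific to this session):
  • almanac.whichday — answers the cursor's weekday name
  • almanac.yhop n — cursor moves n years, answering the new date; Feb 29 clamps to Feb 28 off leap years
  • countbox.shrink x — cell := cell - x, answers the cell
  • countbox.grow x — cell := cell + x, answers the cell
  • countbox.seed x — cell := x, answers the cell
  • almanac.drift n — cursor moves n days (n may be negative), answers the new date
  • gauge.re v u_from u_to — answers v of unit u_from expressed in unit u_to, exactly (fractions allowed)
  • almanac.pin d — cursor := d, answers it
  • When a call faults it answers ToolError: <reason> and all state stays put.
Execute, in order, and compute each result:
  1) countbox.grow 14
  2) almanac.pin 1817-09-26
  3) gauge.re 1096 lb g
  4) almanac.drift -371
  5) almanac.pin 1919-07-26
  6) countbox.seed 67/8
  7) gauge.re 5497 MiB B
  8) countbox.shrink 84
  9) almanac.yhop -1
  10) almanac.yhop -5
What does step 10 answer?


I run countbox.grow passing 14, giving 14.
Then almanac.pin passing 1817-09-26, yielding 1817-09-26.
Now I run gauge.re passing 1096, lb, g, which returns 6214215469/12500.
I call almanac.drift passing -371, and observe 1816-09-20.
Next I call almanac.pin passing 1919-07-26, — result: 1919-07-26.
Then countbox.seed passing 67/8, and get 67/8.
Then gauge.re passing 5497, MiB, B, yielding 5764022272.
I call countbox.shrink passing 84, → -605/8.
I try almanac.yhop passing -1, — result: 1918-07-26.
Calling almanac.yhop passing -5, and see 1913-07-26.

Answer: 1913-07-26


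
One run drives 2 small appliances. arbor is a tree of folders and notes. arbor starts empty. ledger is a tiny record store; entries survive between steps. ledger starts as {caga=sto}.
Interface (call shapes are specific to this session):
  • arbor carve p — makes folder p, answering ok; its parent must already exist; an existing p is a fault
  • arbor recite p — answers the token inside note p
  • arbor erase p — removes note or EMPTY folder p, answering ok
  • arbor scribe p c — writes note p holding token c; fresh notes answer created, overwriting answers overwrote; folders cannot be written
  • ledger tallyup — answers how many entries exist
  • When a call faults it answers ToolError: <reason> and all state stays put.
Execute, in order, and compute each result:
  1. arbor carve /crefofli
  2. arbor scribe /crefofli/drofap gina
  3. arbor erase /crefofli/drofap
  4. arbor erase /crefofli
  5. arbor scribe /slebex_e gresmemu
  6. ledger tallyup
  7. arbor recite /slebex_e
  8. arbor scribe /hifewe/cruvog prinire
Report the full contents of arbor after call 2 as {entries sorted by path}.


Answer: {crefofli/, crefofli/drofap=gina}

Derivation:
$ arbor carve p='/crefofli'
= ok
$ arbor scribe p='/crefofli/drofap' c='gina'
= created
$ arbor erase p='/crefofli/drofap'
= ok
$ arbor erase p='/crefofli'
= ok
$ arbor scribe p='/slebex_e' c='gresmemu'
= created
$ ledger tallyup
= 1
$ arbor recite p='/slebex_e'
= gresmemu
$ arbor scribe p='/hifewe/cruvog' c='prinire'
= ToolError: no parent


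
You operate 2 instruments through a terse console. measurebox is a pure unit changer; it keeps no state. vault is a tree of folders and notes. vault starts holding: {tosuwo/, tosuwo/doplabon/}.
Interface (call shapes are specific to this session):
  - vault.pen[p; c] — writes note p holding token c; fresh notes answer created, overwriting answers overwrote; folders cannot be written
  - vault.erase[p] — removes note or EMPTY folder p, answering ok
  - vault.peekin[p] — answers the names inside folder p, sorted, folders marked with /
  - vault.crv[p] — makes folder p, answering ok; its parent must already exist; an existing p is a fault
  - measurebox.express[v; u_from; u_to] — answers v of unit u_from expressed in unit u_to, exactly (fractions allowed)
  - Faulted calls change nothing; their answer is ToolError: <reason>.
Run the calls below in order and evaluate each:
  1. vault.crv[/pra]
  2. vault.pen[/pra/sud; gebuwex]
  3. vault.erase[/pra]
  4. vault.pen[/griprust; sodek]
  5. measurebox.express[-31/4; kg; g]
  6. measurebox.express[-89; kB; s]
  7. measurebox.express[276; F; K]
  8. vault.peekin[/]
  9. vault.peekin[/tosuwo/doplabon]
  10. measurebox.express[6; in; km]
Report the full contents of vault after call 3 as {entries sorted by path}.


Answer: {pra/, pra/sud=gebuwex, tosuwo/, tosuwo/doplabon/}

Derivation:
>> vault.crv(p: /pra)
<< ok
>> vault.pen(p: /pra/sud, c: gebuwex)
<< created
>> vault.erase(p: /pra)
<< ToolError: not empty
>> vault.pen(p: /griprust, c: sodek)
<< created
>> measurebox.express(v: -31/4, u_from: kg, u_to: g)
<< -7750
>> measurebox.express(v: -89, u_from: kB, u_to: s)
<< ToolError: incompatible units
>> measurebox.express(v: 276, u_from: F, u_to: K)
<< 73567/180
>> vault.peekin(p: /)
<< [griprust, pra/, tosuwo/]
>> vault.peekin(p: /tosuwo/doplabon)
<< []
>> measurebox.express(v: 6, u_from: in, u_to: km)
<< 381/2500000


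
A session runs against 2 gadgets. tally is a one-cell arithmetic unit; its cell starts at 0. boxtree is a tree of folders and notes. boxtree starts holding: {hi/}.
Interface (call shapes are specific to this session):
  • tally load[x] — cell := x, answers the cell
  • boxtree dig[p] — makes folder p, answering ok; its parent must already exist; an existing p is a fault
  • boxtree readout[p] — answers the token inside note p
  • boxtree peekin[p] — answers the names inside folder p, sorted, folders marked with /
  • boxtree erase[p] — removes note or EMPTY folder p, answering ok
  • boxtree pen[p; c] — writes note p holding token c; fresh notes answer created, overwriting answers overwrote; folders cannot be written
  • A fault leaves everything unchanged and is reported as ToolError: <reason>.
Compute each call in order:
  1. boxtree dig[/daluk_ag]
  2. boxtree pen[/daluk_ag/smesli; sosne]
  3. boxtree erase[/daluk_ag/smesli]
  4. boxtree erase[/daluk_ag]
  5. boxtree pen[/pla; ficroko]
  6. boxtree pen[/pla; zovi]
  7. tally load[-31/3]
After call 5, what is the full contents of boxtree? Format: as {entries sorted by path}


Using boxtree dig using /daluk_ag: ok.
I use boxtree pen using /daluk_ag/smesli, sosne, and see created.
Then boxtree erase using /daluk_ag/smesli, giving ok.
Calling boxtree erase using /daluk_ag, giving ok.
I call boxtree pen using /pla, ficroko, — result: created.
I run boxtree pen using /pla, zovi, — result: overwrote.
I use tally load using -31/3, and get -31/3.

Answer: {hi/, pla=ficroko}


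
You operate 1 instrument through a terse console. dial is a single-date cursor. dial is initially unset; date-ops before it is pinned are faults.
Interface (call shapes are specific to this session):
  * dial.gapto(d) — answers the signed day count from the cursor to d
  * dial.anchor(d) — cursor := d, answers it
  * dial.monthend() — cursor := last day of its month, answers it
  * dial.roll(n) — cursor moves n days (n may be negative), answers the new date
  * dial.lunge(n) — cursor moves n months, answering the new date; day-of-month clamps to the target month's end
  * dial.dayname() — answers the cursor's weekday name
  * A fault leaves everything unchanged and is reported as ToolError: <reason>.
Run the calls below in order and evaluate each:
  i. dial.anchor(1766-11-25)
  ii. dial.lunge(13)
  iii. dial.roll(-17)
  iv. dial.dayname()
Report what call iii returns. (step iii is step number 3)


Answer: 1767-12-08

Derivation:
% dial.anchor(d: 1766-11-25) : 1766-11-25
% dial.lunge(n: 13) : 1767-12-25
% dial.roll(n: -17) : 1767-12-08
% dial.dayname() : Tuesday


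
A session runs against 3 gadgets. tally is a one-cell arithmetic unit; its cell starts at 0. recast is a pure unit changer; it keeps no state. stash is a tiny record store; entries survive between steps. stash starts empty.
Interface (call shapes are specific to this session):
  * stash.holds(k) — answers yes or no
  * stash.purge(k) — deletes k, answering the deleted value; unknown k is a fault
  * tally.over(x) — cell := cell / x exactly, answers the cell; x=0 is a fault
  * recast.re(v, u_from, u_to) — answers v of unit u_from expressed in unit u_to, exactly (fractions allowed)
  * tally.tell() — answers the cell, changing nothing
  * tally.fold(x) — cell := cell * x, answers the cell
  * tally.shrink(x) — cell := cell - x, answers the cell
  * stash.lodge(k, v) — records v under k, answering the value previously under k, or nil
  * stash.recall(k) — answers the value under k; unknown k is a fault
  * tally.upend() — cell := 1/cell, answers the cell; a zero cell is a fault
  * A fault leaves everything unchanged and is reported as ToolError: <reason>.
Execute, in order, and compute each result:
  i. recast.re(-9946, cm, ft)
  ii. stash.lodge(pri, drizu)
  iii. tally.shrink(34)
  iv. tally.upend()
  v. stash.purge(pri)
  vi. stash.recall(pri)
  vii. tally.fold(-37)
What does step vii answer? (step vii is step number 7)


% recast.re(v='-9946', u_from='cm', u_to='ft') : -124325/381
% stash.lodge(k='pri', v='drizu') : nil
% tally.shrink(x='34') : -34
% tally.upend() : -1/34
% stash.purge(k='pri') : drizu
% stash.recall(k='pri') : ToolError: no such key pri
% tally.fold(x='-37') : 37/34

Answer: 37/34


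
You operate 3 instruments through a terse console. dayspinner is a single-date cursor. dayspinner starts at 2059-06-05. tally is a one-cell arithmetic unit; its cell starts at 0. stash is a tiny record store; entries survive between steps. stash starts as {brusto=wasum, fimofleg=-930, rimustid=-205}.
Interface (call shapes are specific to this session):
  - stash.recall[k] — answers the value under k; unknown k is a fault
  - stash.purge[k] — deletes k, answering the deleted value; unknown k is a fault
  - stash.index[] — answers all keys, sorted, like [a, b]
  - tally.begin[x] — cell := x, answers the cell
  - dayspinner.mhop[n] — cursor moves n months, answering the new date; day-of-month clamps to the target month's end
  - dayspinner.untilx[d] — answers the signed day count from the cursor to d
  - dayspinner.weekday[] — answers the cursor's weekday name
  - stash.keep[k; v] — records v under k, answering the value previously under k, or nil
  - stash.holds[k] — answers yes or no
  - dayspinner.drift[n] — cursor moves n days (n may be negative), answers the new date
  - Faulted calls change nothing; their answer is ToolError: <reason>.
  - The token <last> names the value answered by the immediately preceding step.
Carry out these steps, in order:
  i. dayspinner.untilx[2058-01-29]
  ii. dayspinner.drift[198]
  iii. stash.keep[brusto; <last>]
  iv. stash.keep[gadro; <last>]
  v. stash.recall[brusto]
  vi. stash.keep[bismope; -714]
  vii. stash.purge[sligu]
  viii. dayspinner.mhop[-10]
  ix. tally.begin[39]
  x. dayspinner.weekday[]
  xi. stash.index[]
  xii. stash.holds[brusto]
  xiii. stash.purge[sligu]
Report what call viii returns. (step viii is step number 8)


Answer: 2059-02-20

Derivation:
Do: dayspinner.untilx[d→2058-01-29]
See: -492
Do: dayspinner.drift[n→198]
See: 2059-12-20
Do: stash.keep[k→brusto; v→<last>]
See: wasum
Do: stash.keep[k→gadro; v→<last>]
See: nil
Do: stash.recall[k→brusto]
See: 2059-12-20
Do: stash.keep[k→bismope; v→-714]
See: nil
Do: stash.purge[k→sligu]
See: ToolError: no such key sligu
Do: dayspinner.mhop[n→-10]
See: 2059-02-20
Do: tally.begin[x→39]
See: 39
Do: dayspinner.weekday[]
See: Thursday
Do: stash.index[]
See: [bismope, brusto, fimofleg, gadro, rimustid]
Do: stash.holds[k→brusto]
See: yes
Do: stash.purge[k→sligu]
See: ToolError: no such key sligu


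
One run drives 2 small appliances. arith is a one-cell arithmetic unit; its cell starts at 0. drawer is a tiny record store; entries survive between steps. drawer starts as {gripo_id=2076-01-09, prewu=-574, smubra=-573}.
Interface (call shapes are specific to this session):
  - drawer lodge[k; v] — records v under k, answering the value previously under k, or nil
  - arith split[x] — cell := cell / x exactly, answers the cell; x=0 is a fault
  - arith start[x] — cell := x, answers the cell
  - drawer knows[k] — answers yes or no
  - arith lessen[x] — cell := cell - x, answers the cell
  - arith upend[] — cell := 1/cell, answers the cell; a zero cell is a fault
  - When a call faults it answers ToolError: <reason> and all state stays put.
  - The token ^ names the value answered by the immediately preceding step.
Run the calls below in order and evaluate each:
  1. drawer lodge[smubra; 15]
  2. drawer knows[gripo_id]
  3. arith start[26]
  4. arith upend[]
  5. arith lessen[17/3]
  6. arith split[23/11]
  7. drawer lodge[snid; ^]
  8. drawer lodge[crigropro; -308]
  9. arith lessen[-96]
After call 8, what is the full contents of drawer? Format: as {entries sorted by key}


Answer: {crigropro=-308, gripo_id=2076-01-09, prewu=-574, smubra=15, snid=-4829/1794}

Derivation:
-> drawer lodge(k='smubra', v='15')
<- -573
-> drawer knows(k='gripo_id')
<- yes
-> arith start(x='26')
<- 26
-> arith upend()
<- 1/26
-> arith lessen(x='17/3')
<- -439/78
-> arith split(x='23/11')
<- -4829/1794
-> drawer lodge(k='snid', v='^')
<- nil
-> drawer lodge(k='crigropro', v='-308')
<- nil
-> arith lessen(x='-96')
<- 167395/1794


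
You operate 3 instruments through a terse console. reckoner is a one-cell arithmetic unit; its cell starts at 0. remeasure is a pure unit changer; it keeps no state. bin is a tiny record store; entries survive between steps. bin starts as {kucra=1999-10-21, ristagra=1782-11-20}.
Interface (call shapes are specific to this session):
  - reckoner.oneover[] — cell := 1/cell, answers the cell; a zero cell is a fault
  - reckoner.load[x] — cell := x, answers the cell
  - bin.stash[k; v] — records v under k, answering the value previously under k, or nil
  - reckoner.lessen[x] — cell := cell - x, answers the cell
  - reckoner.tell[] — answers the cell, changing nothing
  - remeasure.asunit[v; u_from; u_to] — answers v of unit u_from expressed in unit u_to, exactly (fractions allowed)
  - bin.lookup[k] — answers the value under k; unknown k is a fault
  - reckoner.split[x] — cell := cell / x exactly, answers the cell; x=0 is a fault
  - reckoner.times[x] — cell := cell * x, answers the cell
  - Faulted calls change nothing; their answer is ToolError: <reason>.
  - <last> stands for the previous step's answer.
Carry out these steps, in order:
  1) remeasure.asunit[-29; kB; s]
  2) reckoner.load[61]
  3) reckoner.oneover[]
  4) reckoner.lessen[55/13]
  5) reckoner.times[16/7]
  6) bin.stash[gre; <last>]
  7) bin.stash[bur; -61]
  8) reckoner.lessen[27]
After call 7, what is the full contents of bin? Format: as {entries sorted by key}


Next I call asunit(v='-29', u_from='kB', u_to='s'), and get ToolError: incompatible units.
I run load(x='61'), — result: 61.
Next I call oneover, and get 1/61.
Next I call lessen(x='55/13'), and get -3342/793.
Calling times(x='16/7'): -53472/5551.
Next I call stash(k='gre', v='<last>'), which returns nil.
Using stash(k='bur', v='-61'), giving nil.
I invoke lessen(x='27'), and observe -203349/5551.

Answer: {bur=-61, gre=-53472/5551, kucra=1999-10-21, ristagra=1782-11-20}


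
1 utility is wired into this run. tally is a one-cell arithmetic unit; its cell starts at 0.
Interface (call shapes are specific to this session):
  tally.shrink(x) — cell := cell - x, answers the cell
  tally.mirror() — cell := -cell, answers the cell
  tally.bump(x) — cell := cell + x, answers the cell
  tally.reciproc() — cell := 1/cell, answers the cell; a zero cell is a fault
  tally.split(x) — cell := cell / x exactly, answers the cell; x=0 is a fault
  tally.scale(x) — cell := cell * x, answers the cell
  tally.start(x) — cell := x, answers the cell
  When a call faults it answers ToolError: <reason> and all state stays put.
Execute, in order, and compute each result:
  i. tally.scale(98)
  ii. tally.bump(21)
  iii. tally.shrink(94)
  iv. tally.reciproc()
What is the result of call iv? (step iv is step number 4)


>>> tally.scale x=98
:: 0
>>> tally.bump x=21
:: 21
>>> tally.shrink x=94
:: -73
>>> tally.reciproc
:: -1/73

Answer: -1/73


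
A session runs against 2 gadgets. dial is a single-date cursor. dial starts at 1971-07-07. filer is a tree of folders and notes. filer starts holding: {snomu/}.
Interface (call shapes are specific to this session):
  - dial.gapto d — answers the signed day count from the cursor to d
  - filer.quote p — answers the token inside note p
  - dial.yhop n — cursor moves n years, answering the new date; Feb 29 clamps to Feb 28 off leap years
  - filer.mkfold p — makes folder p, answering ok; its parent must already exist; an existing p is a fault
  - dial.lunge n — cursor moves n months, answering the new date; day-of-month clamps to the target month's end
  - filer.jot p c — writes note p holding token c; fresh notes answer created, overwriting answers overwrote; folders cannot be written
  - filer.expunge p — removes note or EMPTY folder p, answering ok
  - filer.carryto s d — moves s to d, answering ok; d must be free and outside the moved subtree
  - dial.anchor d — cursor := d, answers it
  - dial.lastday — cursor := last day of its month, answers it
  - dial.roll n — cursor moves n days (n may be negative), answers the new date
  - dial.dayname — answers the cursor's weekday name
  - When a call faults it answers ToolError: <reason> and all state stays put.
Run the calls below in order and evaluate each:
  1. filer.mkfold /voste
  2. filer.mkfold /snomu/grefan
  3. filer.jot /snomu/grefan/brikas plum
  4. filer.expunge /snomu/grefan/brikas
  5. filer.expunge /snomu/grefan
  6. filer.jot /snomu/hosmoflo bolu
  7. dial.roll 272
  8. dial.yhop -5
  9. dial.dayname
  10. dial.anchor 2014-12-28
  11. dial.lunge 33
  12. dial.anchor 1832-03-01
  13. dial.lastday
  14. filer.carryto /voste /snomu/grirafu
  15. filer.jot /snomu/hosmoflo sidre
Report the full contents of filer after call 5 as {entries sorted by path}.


Act: filer.mkfold[p='/voste']
Obs: ok
Act: filer.mkfold[p='/snomu/grefan']
Obs: ok
Act: filer.jot[p='/snomu/grefan/brikas'; c='plum']
Obs: created
Act: filer.expunge[p='/snomu/grefan/brikas']
Obs: ok
Act: filer.expunge[p='/snomu/grefan']
Obs: ok
Act: filer.jot[p='/snomu/hosmoflo'; c='bolu']
Obs: created
Act: dial.roll[n='272']
Obs: 1972-04-04
Act: dial.yhop[n='-5']
Obs: 1967-04-04
Act: dial.dayname[]
Obs: Tuesday
Act: dial.anchor[d='2014-12-28']
Obs: 2014-12-28
Act: dial.lunge[n='33']
Obs: 2017-09-28
Act: dial.anchor[d='1832-03-01']
Obs: 1832-03-01
Act: dial.lastday[]
Obs: 1832-03-31
Act: filer.carryto[s='/voste'; d='/snomu/grirafu']
Obs: ok
Act: filer.jot[p='/snomu/hosmoflo'; c='sidre']
Obs: overwrote

Answer: {snomu/, voste/}


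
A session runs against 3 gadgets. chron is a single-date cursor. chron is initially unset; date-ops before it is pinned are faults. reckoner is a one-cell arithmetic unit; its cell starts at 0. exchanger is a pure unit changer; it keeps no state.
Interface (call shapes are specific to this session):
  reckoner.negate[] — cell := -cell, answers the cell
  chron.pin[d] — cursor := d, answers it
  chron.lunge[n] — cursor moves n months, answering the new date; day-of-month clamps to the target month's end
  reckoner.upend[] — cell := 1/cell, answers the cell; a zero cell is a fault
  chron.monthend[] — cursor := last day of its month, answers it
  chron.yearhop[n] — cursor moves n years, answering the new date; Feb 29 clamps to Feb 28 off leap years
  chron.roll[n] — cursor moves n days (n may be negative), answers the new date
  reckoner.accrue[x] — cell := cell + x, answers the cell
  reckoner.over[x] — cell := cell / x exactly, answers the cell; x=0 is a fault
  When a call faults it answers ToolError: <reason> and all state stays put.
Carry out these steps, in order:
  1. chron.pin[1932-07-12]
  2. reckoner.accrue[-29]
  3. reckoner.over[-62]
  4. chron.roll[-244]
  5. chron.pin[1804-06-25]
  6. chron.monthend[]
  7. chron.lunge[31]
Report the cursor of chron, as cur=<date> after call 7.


Answer: cur=1807-01-30

Derivation:
// pin(1932-07-12) => 1932-07-12
// accrue(-29) => -29
// over(-62) => 29/62
// roll(-244) => 1931-11-11
// pin(1804-06-25) => 1804-06-25
// monthend() => 1804-06-30
// lunge(31) => 1807-01-30


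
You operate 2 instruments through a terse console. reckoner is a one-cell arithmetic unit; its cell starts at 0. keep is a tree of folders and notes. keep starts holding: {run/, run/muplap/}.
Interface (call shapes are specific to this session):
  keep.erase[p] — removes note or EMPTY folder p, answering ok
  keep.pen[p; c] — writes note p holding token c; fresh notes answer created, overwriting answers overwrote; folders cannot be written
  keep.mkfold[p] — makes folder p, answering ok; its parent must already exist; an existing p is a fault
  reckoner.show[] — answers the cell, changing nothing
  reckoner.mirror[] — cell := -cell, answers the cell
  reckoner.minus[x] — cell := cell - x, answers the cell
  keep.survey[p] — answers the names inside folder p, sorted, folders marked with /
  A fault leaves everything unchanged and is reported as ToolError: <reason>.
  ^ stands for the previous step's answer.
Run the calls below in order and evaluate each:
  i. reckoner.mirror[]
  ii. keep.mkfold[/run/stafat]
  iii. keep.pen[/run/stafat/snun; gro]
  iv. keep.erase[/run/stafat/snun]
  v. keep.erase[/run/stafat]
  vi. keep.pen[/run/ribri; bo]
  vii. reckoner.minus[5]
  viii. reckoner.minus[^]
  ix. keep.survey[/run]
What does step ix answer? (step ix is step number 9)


Answer: [muplap/, ribri]

Derivation:
I use mirror(), and see 0.
Next I call mkfold on p→/run/stafat, and observe ok.
I invoke pen on p→/run/stafat/snun, c→gro, yielding created.
Calling erase on p→/run/stafat/snun, and get ok.
I call erase on p→/run/stafat, yielding ok.
I run pen on p→/run/ribri, c→bo, and see created.
Calling minus on x→5, yielding -5.
Then minus on x→^, — result: 0.
I call survey on p→/run, and observe [muplap/, ribri].
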